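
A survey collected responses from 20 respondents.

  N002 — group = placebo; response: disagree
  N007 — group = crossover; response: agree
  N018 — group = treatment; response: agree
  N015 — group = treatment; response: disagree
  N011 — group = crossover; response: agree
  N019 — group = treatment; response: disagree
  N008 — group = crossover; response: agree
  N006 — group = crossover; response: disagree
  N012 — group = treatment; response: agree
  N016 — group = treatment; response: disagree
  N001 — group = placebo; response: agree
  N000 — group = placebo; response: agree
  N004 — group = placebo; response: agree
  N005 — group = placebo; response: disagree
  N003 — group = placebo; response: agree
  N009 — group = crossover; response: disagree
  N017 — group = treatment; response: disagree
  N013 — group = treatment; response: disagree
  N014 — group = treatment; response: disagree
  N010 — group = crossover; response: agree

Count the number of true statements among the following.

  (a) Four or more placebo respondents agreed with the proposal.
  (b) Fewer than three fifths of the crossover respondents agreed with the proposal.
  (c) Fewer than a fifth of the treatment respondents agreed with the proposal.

(a) placebo: |A| = 6, |A ∩ B| = 4; needs |A ∩ B| ≥ 4 — true.
(b) crossover: |A| = 6, |A ∩ B| = 4; needs |A ∩ B| / |A| < 3/5 — false.
(c) treatment: |A| = 8, |A ∩ B| = 2; needs |A ∩ B| / |A| < 1/5 — false.

1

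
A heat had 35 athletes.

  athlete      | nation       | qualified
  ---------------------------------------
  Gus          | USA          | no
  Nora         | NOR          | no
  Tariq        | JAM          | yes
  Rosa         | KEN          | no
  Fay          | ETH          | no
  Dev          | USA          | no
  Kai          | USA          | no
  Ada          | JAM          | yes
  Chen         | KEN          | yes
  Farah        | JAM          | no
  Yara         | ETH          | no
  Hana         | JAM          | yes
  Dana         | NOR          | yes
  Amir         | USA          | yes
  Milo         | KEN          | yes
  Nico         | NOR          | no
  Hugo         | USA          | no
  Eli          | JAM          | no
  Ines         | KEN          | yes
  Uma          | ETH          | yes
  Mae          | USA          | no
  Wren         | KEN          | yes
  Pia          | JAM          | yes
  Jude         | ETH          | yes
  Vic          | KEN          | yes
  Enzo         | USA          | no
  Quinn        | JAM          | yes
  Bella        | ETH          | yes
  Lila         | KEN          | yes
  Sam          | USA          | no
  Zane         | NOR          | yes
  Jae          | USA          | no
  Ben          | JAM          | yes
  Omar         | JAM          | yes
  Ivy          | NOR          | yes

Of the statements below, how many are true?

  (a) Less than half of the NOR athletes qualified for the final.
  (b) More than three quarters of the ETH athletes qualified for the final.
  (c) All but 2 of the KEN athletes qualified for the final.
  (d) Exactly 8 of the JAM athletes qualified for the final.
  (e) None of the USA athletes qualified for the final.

0

(a) NOR: |A| = 5, |A ∩ B| = 3; needs |A ∩ B| < |A ∖ B| — false.
(b) ETH: |A| = 5, |A ∩ B| = 3; needs |A ∩ B| / |A| > 3/4 — false.
(c) KEN: |A| = 7, |A ∩ B| = 6; needs |A ∖ B| = 2 — false.
(d) JAM: |A| = 9, |A ∩ B| = 7; needs |A ∩ B| = 8 — false.
(e) USA: |A| = 9, |A ∩ B| = 1; needs A ∩ B = ∅ (|A ∩ B| = 0) — false.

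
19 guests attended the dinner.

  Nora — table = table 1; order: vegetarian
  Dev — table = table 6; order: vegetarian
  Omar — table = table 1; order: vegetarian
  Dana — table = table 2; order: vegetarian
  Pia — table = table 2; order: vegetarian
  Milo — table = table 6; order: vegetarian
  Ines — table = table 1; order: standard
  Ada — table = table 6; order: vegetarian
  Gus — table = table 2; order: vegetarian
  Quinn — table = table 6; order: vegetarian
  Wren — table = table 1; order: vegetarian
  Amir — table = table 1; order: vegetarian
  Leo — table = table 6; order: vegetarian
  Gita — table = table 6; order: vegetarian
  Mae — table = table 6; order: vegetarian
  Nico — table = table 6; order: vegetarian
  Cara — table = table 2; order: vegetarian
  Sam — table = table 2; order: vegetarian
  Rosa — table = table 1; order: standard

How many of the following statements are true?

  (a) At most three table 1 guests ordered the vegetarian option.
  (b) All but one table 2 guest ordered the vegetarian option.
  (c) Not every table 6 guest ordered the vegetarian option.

0

(a) table 1: |A| = 6, |A ∩ B| = 4; needs |A ∩ B| ≤ 3 — false.
(b) table 2: |A| = 5, |A ∩ B| = 5; needs |A ∖ B| = 1 — false.
(c) table 6: |A| = 8, |A ∩ B| = 8; needs A ⊄ B (|A ∖ B| ≥ 1) — false.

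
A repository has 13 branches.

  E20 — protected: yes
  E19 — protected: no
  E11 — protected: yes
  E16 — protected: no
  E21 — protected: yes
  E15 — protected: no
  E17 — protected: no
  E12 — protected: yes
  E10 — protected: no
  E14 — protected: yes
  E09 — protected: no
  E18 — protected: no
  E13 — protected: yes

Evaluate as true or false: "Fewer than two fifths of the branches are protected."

False

'Fewer than two fifths of the branches are protected' holds iff |A ∩ B| / |A| < 2/5.
A (the restrictor) = {E20, E19, E11, E16, E21, E15, E17, E12, E10, E14, E09, E18, E13}, |A| = 13.
A ∩ B = {E20, E11, E21, E12, E14, E13}, so |A ∩ B| = 6.
A ∖ B = {E19, E16, E15, E17, E10, E09, E18}, so |A ∖ B| = 7.
|A ∩ B|/|A| = 6/13, so the statement is false.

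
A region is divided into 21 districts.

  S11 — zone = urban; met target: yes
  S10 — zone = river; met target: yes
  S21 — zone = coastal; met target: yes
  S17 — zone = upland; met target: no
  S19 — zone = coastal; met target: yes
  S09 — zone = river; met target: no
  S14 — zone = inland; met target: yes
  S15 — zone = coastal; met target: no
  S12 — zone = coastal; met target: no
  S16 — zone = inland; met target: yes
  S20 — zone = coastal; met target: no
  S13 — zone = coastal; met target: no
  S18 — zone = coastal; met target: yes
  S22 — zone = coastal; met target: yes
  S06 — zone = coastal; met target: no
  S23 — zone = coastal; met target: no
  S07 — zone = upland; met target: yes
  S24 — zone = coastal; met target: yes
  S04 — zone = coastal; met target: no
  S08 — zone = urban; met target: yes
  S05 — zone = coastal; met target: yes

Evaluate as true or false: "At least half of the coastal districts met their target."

The determiner here denotes the relation: |A ∩ B| ≥ |A ∖ B|.
A (the restrictor) = {S21, S19, S15, S12, S20, S13, S18, S22, S06, S23, S24, S04, S05}, |A| = 13.
A ∩ B = {S21, S19, S18, S22, S24, S05}, so |A ∩ B| = 6.
A ∖ B = {S15, S12, S20, S13, S06, S23, S04}, so |A ∖ B| = 7.
6 < 7, so the statement is false.

False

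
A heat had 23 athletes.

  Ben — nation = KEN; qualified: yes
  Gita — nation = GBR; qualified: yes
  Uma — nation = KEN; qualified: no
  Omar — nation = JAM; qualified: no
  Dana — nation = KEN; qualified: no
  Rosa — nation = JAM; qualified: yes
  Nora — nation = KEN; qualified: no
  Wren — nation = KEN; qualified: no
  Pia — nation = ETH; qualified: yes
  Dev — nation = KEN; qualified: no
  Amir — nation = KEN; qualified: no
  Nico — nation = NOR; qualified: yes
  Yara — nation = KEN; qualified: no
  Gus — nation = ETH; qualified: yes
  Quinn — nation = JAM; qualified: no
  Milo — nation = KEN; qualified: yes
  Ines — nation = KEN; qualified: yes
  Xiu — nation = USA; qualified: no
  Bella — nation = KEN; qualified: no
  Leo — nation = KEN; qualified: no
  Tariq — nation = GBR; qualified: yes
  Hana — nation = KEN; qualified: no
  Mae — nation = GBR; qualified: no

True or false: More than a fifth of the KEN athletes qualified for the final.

True

The determiner here denotes the relation: |A ∩ B| / |A| > 1/5.
A (the restrictor) = {Ben, Uma, Dana, Nora, Wren, Dev, Amir, Yara, Milo, Ines, Bella, Leo, Hana}, |A| = 13.
A ∩ B = {Ben, Milo, Ines}, so |A ∩ B| = 3.
A ∖ B = {Uma, Dana, Nora, Wren, Dev, Amir, Yara, Bella, Leo, Hana}, so |A ∖ B| = 10.
|A ∩ B|/|A| = 3/13, so the statement is true.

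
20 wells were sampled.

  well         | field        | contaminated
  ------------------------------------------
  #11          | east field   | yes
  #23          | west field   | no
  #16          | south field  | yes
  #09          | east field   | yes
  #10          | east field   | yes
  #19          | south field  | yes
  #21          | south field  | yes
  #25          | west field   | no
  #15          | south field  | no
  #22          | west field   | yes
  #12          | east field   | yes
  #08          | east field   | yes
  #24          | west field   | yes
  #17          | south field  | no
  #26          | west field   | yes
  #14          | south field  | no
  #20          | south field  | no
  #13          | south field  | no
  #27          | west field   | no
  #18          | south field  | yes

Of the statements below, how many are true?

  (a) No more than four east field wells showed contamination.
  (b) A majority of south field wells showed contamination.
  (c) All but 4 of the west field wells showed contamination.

0

(a) east field: |A| = 5, |A ∩ B| = 5; needs |A ∩ B| ≤ 4 — false.
(b) south field: |A| = 9, |A ∩ B| = 4; needs |A ∩ B| > |A ∖ B| — false.
(c) west field: |A| = 6, |A ∩ B| = 3; needs |A ∖ B| = 4 — false.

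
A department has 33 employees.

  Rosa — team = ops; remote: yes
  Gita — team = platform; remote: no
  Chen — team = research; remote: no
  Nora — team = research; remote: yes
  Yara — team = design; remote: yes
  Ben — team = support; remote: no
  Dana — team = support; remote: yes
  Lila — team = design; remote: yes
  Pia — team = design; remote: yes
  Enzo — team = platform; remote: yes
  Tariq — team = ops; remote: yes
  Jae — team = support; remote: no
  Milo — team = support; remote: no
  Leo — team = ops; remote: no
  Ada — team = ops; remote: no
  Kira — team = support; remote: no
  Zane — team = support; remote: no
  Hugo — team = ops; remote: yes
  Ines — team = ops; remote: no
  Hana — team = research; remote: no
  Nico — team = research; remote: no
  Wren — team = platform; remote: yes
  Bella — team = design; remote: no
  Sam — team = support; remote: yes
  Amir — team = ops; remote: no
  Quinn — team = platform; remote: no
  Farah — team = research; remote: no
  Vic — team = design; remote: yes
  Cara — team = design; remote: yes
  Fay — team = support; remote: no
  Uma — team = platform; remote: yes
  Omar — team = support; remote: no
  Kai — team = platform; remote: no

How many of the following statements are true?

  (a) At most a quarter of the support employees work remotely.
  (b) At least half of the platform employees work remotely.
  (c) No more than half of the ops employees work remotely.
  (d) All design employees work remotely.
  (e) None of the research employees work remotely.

(a) support: |A| = 9, |A ∩ B| = 2; needs |A ∩ B| / |A| ≤ 1/4 — true.
(b) platform: |A| = 6, |A ∩ B| = 3; needs |A ∩ B| ≥ |A ∖ B| — true.
(c) ops: |A| = 7, |A ∩ B| = 3; needs |A ∩ B| ≤ |A ∖ B| — true.
(d) design: |A| = 6, |A ∩ B| = 5; needs A ⊆ B, i.e. every element of A is in B (|A ∖ B| = 0) — false.
(e) research: |A| = 5, |A ∩ B| = 1; needs A ∩ B = ∅ (|A ∩ B| = 0) — false.

3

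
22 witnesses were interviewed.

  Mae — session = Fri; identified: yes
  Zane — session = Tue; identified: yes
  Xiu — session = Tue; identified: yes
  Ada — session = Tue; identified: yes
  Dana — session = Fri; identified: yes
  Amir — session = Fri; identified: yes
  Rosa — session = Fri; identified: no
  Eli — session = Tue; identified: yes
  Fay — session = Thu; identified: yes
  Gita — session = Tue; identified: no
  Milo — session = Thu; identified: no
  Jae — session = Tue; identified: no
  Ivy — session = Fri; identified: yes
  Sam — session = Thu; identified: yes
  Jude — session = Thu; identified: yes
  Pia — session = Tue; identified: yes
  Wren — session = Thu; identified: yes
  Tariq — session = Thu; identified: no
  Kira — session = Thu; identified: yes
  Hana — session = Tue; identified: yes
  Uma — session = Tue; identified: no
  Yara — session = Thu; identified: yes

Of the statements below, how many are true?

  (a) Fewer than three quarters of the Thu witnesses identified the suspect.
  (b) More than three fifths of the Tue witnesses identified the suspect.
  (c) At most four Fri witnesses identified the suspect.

2

(a) Thu: |A| = 8, |A ∩ B| = 6; needs |A ∩ B| / |A| < 3/4 — false.
(b) Tue: |A| = 9, |A ∩ B| = 6; needs |A ∩ B| / |A| > 3/5 — true.
(c) Fri: |A| = 5, |A ∩ B| = 4; needs |A ∩ B| ≤ 4 — true.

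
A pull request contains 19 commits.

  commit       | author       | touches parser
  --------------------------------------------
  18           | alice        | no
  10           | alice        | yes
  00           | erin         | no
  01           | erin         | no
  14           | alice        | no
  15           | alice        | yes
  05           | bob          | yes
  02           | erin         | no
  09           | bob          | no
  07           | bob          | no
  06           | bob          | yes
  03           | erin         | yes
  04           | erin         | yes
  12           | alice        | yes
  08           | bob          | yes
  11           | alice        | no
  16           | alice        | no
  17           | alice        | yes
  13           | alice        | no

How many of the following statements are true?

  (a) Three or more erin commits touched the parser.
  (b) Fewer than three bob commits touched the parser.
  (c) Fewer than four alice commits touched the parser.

0

(a) erin: |A| = 5, |A ∩ B| = 2; needs |A ∩ B| ≥ 3 — false.
(b) bob: |A| = 5, |A ∩ B| = 3; needs |A ∩ B| < 3 — false.
(c) alice: |A| = 9, |A ∩ B| = 4; needs |A ∩ B| < 4 — false.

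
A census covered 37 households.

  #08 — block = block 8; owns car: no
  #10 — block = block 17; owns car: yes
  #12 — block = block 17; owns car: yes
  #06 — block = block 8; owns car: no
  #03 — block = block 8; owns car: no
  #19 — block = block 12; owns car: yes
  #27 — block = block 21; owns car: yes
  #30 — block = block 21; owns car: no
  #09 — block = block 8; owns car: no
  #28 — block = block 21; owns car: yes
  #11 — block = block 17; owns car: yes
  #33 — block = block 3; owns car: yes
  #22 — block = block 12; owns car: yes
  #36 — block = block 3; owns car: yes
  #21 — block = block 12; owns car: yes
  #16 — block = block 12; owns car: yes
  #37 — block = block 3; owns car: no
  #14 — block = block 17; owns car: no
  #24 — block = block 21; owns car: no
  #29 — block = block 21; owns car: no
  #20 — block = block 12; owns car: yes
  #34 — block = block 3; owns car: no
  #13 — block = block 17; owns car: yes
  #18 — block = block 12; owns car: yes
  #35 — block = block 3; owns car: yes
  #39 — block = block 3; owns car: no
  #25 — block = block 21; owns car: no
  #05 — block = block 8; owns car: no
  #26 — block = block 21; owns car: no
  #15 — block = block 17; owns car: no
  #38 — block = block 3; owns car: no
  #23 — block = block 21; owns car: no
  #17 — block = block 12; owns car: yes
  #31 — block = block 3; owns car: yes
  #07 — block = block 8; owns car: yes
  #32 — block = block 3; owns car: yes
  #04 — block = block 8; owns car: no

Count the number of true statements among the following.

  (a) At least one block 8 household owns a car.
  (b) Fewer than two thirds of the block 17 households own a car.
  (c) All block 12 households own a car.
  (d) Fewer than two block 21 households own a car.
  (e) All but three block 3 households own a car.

2

(a) block 8: |A| = 7, |A ∩ B| = 1; needs A ∩ B ≠ ∅ (|A ∩ B| ≥ 1) — true.
(b) block 17: |A| = 6, |A ∩ B| = 4; needs |A ∩ B| / |A| < 2/3 — false.
(c) block 12: |A| = 7, |A ∩ B| = 7; needs A ⊆ B, i.e. every element of A is in B (|A ∖ B| = 0) — true.
(d) block 21: |A| = 8, |A ∩ B| = 2; needs |A ∩ B| < 2 — false.
(e) block 3: |A| = 9, |A ∩ B| = 5; needs |A ∖ B| = 3 — false.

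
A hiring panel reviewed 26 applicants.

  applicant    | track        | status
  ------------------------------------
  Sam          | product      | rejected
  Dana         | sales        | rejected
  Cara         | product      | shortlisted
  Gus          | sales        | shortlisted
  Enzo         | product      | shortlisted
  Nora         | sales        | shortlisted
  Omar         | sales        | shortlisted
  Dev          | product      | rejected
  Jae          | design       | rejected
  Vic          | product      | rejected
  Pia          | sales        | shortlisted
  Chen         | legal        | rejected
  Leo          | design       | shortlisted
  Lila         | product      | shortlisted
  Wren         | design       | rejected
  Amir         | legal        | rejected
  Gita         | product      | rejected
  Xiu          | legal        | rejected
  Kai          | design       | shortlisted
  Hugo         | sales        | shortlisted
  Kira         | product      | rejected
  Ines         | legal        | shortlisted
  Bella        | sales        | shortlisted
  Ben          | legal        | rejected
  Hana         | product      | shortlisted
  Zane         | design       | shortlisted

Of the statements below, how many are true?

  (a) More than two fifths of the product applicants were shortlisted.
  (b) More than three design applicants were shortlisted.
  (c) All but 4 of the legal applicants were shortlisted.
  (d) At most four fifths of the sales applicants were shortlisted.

(a) product: |A| = 9, |A ∩ B| = 4; needs |A ∩ B| / |A| > 2/5 — true.
(b) design: |A| = 5, |A ∩ B| = 3; needs |A ∩ B| > 3 — false.
(c) legal: |A| = 5, |A ∩ B| = 1; needs |A ∖ B| = 4 — true.
(d) sales: |A| = 7, |A ∩ B| = 6; needs |A ∩ B| / |A| ≤ 4/5 — false.

2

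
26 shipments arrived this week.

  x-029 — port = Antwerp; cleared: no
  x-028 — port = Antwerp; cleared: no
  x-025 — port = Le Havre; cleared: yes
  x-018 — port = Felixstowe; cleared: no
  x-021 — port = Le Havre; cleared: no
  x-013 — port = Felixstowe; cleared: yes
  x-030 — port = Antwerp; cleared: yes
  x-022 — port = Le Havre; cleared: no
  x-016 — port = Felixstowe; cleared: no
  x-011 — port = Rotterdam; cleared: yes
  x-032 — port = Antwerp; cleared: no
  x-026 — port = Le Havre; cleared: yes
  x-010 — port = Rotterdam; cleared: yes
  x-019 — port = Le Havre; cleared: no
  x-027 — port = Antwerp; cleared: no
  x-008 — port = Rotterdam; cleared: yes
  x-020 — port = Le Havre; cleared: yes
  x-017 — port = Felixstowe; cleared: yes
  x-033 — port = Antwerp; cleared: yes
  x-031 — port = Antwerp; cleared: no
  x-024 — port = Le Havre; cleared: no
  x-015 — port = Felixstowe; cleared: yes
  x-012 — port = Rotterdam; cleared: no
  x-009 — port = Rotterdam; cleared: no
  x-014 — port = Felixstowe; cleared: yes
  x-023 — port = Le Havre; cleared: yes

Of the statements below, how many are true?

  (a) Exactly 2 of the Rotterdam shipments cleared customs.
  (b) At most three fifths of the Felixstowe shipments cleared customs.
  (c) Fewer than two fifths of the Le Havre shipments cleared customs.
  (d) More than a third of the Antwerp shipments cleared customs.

(a) Rotterdam: |A| = 5, |A ∩ B| = 3; needs |A ∩ B| = 2 — false.
(b) Felixstowe: |A| = 6, |A ∩ B| = 4; needs |A ∩ B| / |A| ≤ 3/5 — false.
(c) Le Havre: |A| = 8, |A ∩ B| = 4; needs |A ∩ B| / |A| < 2/5 — false.
(d) Antwerp: |A| = 7, |A ∩ B| = 2; needs |A ∩ B| / |A| > 1/3 — false.

0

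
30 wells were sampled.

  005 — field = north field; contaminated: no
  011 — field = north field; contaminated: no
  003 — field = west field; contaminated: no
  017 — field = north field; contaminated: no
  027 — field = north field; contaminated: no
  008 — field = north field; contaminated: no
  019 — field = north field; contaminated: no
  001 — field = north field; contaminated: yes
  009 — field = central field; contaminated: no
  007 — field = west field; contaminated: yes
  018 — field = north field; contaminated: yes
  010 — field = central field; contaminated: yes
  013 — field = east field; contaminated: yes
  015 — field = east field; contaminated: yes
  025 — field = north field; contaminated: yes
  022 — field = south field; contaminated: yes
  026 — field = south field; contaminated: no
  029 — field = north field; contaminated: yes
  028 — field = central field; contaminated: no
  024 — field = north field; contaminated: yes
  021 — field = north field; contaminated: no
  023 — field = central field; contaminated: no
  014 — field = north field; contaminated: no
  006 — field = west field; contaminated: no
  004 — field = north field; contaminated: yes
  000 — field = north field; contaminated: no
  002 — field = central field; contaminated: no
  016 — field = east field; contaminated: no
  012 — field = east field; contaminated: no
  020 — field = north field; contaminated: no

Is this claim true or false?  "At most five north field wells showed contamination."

False

'At most five north field wells showed contamination' holds iff |A ∩ B| ≤ 5.
|A| = 16, |A ∩ B| = 6, |A ∖ B| = 10.
|A ∩ B| = 6, so the statement is false.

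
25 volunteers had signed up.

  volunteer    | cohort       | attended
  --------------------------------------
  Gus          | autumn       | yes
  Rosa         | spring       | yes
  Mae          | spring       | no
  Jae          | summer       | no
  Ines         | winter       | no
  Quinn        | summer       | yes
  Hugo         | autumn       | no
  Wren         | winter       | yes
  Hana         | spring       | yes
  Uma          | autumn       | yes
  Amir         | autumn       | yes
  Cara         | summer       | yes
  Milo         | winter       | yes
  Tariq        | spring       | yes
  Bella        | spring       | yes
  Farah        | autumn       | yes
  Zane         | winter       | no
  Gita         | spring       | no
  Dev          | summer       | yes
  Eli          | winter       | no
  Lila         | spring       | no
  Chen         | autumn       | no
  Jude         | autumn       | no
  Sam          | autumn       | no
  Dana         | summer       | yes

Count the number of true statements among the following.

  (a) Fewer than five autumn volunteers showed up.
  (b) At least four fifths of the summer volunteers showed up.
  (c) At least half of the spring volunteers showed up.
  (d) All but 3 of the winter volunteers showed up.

(a) autumn: |A| = 8, |A ∩ B| = 4; needs |A ∩ B| < 5 — true.
(b) summer: |A| = 5, |A ∩ B| = 4; needs |A ∩ B| / |A| ≥ 4/5 — true.
(c) spring: |A| = 7, |A ∩ B| = 4; needs |A ∩ B| ≥ |A ∖ B| — true.
(d) winter: |A| = 5, |A ∩ B| = 2; needs |A ∖ B| = 3 — true.

4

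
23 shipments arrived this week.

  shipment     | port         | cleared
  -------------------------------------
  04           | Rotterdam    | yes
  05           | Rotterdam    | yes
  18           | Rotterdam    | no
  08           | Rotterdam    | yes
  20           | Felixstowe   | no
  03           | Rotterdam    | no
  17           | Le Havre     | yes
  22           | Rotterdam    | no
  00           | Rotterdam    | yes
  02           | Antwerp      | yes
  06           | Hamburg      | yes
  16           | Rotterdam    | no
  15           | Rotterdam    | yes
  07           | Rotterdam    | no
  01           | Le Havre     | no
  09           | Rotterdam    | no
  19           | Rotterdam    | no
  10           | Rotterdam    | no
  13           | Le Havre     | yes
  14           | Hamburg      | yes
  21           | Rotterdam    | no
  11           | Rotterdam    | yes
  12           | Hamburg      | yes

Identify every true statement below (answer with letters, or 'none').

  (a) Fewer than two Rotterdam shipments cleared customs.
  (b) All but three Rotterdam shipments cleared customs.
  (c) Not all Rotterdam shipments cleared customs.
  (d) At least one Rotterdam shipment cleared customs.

|A| = 15, |A ∩ B| = 6, |A ∖ B| = 9.
(a) |A ∩ B| < 2: fails.
(b) |A ∖ B| = 3: fails.
(c) A ⊄ B (|A ∖ B| ≥ 1): holds.
(d) A ∩ B ≠ ∅ (|A ∩ B| ≥ 1): holds.

(c), (d)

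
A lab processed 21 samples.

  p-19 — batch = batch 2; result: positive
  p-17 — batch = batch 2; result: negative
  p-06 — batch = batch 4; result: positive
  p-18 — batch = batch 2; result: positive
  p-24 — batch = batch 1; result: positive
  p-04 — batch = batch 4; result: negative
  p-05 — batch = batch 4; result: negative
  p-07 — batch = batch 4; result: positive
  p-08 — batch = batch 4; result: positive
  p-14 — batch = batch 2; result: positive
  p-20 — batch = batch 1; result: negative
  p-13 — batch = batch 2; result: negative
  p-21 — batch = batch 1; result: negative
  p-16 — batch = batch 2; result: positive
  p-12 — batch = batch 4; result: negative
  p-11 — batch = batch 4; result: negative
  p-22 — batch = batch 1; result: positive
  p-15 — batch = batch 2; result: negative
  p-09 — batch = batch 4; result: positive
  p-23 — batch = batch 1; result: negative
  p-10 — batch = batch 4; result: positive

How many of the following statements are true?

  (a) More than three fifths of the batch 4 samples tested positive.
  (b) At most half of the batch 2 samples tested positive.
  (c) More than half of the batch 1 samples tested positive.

0

(a) batch 4: |A| = 9, |A ∩ B| = 5; needs |A ∩ B| / |A| > 3/5 — false.
(b) batch 2: |A| = 7, |A ∩ B| = 4; needs |A ∩ B| ≤ |A ∖ B| — false.
(c) batch 1: |A| = 5, |A ∩ B| = 2; needs |A ∩ B| > |A ∖ B| — false.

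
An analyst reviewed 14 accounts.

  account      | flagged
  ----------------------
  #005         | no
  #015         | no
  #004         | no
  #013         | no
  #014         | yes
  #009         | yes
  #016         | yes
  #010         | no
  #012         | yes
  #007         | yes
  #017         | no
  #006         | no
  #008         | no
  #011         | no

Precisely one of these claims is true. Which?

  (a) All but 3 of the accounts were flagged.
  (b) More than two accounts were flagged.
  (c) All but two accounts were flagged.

(b)

|A| = 14, |A ∩ B| = 5, |A ∖ B| = 9.
(a) requires |A ∖ B| = 3: false.
(b) requires |A ∩ B| > 2: true.
(c) requires |A ∖ B| = 2: false.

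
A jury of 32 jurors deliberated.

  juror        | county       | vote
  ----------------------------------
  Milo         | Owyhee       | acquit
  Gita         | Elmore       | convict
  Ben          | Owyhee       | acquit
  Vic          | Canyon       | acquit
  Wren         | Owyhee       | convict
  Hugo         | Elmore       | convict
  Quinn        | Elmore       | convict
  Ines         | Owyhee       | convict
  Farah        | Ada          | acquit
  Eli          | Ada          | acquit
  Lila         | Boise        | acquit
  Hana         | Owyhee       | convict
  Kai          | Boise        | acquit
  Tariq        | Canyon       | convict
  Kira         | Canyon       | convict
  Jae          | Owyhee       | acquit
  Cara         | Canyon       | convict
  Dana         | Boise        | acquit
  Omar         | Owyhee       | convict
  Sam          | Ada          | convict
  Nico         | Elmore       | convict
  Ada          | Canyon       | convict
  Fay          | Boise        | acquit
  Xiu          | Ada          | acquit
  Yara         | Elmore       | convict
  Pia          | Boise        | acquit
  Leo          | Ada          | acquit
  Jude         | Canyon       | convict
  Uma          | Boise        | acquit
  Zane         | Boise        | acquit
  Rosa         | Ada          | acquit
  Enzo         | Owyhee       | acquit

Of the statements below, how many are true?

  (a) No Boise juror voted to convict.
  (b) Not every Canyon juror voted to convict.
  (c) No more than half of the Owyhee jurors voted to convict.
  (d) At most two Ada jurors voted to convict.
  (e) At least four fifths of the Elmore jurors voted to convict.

(a) Boise: |A| = 7, |A ∩ B| = 0; needs A ∩ B = ∅ (|A ∩ B| = 0) — true.
(b) Canyon: |A| = 6, |A ∩ B| = 5; needs A ⊄ B (|A ∖ B| ≥ 1) — true.
(c) Owyhee: |A| = 8, |A ∩ B| = 4; needs |A ∩ B| ≤ |A ∖ B| — true.
(d) Ada: |A| = 6, |A ∩ B| = 1; needs |A ∩ B| ≤ 2 — true.
(e) Elmore: |A| = 5, |A ∩ B| = 5; needs |A ∩ B| / |A| ≥ 4/5 — true.

5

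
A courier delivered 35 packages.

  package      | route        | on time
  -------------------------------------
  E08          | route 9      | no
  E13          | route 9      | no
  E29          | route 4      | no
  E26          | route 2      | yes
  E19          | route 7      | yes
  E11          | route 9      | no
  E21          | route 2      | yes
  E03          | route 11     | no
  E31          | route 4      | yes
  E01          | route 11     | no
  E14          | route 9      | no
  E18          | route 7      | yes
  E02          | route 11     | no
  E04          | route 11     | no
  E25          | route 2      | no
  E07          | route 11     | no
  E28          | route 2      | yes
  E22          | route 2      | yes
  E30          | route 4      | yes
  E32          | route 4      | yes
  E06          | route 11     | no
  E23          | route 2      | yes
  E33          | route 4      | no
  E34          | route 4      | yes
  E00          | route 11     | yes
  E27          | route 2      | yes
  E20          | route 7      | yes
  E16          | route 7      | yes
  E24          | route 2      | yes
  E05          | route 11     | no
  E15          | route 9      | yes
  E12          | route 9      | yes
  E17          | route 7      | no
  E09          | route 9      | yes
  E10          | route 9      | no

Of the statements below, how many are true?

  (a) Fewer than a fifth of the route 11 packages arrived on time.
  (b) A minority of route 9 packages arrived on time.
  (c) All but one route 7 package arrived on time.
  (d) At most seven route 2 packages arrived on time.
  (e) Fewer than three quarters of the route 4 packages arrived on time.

5

(a) route 11: |A| = 8, |A ∩ B| = 1; needs |A ∩ B| / |A| < 1/5 — true.
(b) route 9: |A| = 8, |A ∩ B| = 3; needs |A ∩ B| < |A ∖ B| — true.
(c) route 7: |A| = 5, |A ∩ B| = 4; needs |A ∖ B| = 1 — true.
(d) route 2: |A| = 8, |A ∩ B| = 7; needs |A ∩ B| ≤ 7 — true.
(e) route 4: |A| = 6, |A ∩ B| = 4; needs |A ∩ B| / |A| < 3/4 — true.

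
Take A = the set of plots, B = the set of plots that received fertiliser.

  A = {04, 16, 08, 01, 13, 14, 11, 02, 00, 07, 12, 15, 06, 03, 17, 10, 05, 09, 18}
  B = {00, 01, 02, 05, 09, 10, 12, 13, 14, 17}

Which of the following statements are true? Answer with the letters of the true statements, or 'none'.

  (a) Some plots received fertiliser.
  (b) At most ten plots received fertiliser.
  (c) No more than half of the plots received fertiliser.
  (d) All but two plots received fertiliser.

(a), (b)

|A| = 19, |A ∩ B| = 10, |A ∖ B| = 9.
(a) A ∩ B ≠ ∅ (|A ∩ B| ≥ 1): holds.
(b) |A ∩ B| ≤ 10: holds.
(c) |A ∩ B| ≤ |A ∖ B|: fails.
(d) |A ∖ B| = 2: fails.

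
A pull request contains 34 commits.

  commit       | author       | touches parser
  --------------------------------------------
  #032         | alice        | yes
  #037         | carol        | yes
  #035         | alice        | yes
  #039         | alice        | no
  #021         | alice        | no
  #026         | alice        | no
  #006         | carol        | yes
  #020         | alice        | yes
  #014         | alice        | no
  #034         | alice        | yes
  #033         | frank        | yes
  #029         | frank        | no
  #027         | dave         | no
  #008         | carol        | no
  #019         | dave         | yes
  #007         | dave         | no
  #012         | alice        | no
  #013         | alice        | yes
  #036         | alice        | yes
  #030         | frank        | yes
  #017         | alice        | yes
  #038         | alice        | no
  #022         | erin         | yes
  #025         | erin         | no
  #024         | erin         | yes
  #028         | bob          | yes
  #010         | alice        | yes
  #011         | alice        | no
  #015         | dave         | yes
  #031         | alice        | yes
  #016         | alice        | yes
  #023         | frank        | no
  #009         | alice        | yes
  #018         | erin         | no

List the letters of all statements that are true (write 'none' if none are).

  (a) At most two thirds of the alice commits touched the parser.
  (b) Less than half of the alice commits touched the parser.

(a)

|A| = 18, |A ∩ B| = 11, |A ∖ B| = 7.
(a) |A ∩ B| / |A| ≤ 2/3: holds.
(b) |A ∩ B| < |A ∖ B|: fails.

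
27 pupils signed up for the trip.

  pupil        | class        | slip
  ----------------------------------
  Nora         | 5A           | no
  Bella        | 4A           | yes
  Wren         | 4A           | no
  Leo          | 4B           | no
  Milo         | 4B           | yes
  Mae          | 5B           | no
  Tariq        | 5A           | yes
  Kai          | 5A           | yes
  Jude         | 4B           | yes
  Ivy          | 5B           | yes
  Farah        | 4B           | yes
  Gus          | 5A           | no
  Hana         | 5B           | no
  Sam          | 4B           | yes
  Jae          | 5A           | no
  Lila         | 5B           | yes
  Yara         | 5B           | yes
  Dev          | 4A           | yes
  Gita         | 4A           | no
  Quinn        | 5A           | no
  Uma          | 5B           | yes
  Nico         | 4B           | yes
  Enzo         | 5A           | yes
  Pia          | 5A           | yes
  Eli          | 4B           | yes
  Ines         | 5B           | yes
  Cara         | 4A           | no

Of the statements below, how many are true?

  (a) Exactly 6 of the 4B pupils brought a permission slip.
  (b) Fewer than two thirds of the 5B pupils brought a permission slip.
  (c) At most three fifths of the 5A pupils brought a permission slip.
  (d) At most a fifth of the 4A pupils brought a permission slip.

(a) 4B: |A| = 7, |A ∩ B| = 6; needs |A ∩ B| = 6 — true.
(b) 5B: |A| = 7, |A ∩ B| = 5; needs |A ∩ B| / |A| < 2/3 — false.
(c) 5A: |A| = 8, |A ∩ B| = 4; needs |A ∩ B| / |A| ≤ 3/5 — true.
(d) 4A: |A| = 5, |A ∩ B| = 2; needs |A ∩ B| / |A| ≤ 1/5 — false.

2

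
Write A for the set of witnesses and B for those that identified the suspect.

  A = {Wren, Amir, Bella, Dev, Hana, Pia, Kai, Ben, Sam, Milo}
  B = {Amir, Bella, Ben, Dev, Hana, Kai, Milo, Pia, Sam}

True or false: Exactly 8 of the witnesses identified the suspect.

False

Truth condition: |A ∩ B| = 8.
A (the restrictor) = {Wren, Amir, Bella, Dev, Hana, Pia, Kai, Ben, Sam, Milo}, |A| = 10.
A ∩ B = {Amir, Bella, Dev, Hana, Pia, Kai, Ben, Sam, Milo}, so |A ∩ B| = 9.
|A ∩ B| = 9, so the statement is false.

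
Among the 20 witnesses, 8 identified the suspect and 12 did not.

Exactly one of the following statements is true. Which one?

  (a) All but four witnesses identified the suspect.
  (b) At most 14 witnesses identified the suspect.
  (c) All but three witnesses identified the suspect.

|A| = 20, |A ∩ B| = 8, |A ∖ B| = 12.
(a) requires |A ∖ B| = 4: false.
(b) requires |A ∩ B| ≤ 14: true.
(c) requires |A ∖ B| = 3: false.

(b)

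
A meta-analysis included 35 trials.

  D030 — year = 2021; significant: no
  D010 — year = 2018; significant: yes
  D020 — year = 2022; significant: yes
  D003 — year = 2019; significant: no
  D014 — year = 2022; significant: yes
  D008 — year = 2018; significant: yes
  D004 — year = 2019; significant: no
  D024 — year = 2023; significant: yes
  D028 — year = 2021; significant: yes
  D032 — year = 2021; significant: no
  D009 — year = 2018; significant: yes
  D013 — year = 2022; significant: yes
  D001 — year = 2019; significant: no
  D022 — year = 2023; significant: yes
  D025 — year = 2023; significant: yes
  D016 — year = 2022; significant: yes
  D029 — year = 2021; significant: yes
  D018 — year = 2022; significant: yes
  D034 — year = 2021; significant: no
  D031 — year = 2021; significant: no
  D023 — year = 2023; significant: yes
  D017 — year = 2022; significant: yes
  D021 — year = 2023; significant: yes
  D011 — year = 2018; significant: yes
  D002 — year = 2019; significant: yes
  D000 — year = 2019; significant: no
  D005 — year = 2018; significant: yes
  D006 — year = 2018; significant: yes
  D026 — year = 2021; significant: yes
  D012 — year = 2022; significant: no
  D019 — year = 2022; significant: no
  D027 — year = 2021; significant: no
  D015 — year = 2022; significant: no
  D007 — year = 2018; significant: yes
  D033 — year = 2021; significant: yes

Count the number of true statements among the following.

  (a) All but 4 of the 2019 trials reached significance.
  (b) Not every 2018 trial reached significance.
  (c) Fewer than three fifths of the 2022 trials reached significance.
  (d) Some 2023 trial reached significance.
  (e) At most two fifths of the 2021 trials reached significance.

2

(a) 2019: |A| = 5, |A ∩ B| = 1; needs |A ∖ B| = 4 — true.
(b) 2018: |A| = 7, |A ∩ B| = 7; needs A ⊄ B (|A ∖ B| ≥ 1) — false.
(c) 2022: |A| = 9, |A ∩ B| = 6; needs |A ∩ B| / |A| < 3/5 — false.
(d) 2023: |A| = 5, |A ∩ B| = 5; needs A ∩ B ≠ ∅ (|A ∩ B| ≥ 1) — true.
(e) 2021: |A| = 9, |A ∩ B| = 4; needs |A ∩ B| / |A| ≤ 2/5 — false.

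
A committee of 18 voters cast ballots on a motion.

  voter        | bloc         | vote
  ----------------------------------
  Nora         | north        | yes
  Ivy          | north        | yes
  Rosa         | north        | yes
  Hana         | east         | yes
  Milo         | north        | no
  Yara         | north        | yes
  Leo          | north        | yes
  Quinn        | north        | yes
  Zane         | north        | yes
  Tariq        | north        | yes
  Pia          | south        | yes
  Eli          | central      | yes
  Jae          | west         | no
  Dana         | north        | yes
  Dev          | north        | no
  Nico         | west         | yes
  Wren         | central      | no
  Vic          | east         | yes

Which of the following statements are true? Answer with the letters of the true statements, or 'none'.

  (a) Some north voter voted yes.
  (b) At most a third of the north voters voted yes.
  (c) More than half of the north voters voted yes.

|A| = 11, |A ∩ B| = 9, |A ∖ B| = 2.
(a) A ∩ B ≠ ∅ (|A ∩ B| ≥ 1): holds.
(b) |A ∩ B| / |A| ≤ 1/3: fails.
(c) |A ∩ B| > |A ∖ B|: holds.

(a), (c)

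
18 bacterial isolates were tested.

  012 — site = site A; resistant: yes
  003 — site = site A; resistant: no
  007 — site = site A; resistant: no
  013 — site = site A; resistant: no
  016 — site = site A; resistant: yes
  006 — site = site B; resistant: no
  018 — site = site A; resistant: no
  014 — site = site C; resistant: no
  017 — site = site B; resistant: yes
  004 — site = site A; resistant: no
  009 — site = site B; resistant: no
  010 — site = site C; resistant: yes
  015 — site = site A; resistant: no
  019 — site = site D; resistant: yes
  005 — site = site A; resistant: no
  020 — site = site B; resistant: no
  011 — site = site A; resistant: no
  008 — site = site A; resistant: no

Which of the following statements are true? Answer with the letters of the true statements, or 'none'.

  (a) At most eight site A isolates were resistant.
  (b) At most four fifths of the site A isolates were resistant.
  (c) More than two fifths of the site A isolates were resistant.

(a), (b)

|A| = 11, |A ∩ B| = 2, |A ∖ B| = 9.
(a) |A ∩ B| ≤ 8: holds.
(b) |A ∩ B| / |A| ≤ 4/5: holds.
(c) |A ∩ B| / |A| > 2/5: fails.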